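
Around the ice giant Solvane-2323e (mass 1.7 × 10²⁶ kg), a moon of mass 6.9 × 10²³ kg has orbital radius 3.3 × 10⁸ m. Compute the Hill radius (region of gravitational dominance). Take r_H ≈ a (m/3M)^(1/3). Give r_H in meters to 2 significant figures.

3.6 × 10⁷ m

r_H ≈ a (m/3M)^(1/3)
    = (3.3 × 10⁸) × (6.9 × 10²³ / (3 × 1.7 × 10²⁶))^(1/3)
    = 3.6 × 10⁷ m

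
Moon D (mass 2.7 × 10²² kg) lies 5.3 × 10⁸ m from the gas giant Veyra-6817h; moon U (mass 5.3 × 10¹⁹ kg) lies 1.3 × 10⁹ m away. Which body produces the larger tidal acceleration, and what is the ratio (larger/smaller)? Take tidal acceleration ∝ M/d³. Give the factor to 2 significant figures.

Moon D, by a factor of ≈ 7500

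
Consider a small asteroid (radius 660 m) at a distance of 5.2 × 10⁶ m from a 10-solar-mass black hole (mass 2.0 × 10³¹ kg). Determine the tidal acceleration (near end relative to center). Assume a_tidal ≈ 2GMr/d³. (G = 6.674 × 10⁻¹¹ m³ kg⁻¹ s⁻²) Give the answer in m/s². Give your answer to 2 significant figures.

Δg = 2GMr/d³
   = 2 × (6.674 × 10⁻¹¹) × (2.0 × 10³¹) × (660) / (5.2 × 10⁶)³
   = 1.3 × 10⁴ m/s²

1.3 × 10⁴ m/s²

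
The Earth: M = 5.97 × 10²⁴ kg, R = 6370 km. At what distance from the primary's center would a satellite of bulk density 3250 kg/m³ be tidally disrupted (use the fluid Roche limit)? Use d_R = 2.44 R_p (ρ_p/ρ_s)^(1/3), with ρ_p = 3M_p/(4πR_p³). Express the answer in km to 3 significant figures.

18500 km

ρ_p = 3M_p/(4πR_p³) = 3 × (5.97 × 10²⁴) / (4π × (6.37 × 10⁶ m)³) = 5510 kg/m³
d_R = 2.44 × 6370 km × (5510/3250)^(1/3)
    = 18500 km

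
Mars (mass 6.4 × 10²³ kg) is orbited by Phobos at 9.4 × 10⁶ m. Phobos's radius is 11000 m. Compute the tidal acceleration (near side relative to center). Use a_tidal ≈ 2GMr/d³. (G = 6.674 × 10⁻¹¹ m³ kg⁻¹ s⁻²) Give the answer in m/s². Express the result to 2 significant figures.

a_tidal = 2GMr/d³
        = 2 × (6.674 × 10⁻¹¹) × (6.4 × 10²³) × (11000) / (9.4 × 10⁶)³
        = 1.1 × 10⁻³ m/s²

1.1 × 10⁻³ m/s²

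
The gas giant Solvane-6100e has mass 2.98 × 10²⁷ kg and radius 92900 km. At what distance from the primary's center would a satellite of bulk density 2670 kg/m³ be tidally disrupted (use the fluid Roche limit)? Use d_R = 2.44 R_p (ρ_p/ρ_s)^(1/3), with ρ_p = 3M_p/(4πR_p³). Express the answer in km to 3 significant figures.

1.57 × 10⁵ km

ρ_p = 3M_p/(4πR_p³) = 3 × (2.98 × 10²⁷) / (4π × (9.29 × 10⁷ m)³) = 887 kg/m³
d_R = 2.44 × 92900 km × (887/2670)^(1/3)
    = 1.57 × 10⁵ km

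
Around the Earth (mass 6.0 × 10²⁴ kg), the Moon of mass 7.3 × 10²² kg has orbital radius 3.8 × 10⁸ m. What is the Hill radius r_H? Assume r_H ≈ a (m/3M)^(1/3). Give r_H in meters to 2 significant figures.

r_H ≈ a (m/3M)^(1/3)
    = (3.8 × 10⁸) × (7.3 × 10²² / (3 × 6.0 × 10²⁴))^(1/3)
    = 6.1 × 10⁷ m

6.1 × 10⁷ m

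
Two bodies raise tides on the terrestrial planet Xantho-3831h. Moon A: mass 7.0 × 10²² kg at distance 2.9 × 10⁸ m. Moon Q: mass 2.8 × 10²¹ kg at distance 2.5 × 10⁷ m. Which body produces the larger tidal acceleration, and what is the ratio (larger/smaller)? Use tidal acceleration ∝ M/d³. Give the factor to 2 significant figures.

The tide-raising term goes as M/d³ (the gradient of a 1/d² field).
Moon A: (7.0 × 10²²) / (2.9 × 10⁸)³ = 2.870 × 10⁻³
Moon Q: (2.8 × 10²¹) / (2.5 × 10⁷)³ = 1.792 × 10⁻¹
Ratio (larger/smaller) = 62

Moon Q, by a factor of ≈ 62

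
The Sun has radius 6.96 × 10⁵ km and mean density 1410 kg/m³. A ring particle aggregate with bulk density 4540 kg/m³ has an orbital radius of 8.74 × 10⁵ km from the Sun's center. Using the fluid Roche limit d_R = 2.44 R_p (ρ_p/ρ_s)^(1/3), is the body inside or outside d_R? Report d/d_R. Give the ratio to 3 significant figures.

inside; d/d_R ≈ 0.760

d_R = 2.44 × (6.96 × 10⁵ km) × (1410/4540)^(1/3) = 1.150 × 10⁶ km
d/d_R = (8.74 × 10⁵) / (1.150 × 10⁶) = 0.760
Since d/d_R < 1, the body is inside the Roche limit.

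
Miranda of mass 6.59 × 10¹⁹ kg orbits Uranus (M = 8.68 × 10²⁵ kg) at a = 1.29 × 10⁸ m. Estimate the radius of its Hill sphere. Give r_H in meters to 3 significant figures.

r_H ≈ a (m/3M)^(1/3)
    = (1.29 × 10⁸) × (6.59 × 10¹⁹ / (3 × 8.68 × 10²⁵))^(1/3)
    = 8.16 × 10⁵ m

8.16 × 10⁵ m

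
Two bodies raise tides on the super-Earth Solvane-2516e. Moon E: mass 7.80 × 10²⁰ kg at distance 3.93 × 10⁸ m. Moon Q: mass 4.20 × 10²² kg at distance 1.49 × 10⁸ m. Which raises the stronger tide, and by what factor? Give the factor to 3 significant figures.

Compare M/d³ for the two perturbers:
Moon E: (7.80 × 10²⁰) / (3.93 × 10⁸)³ = 1.285 × 10⁻⁵
Moon Q: (4.20 × 10²²) / (1.49 × 10⁸)³ = 1.270 × 10⁻²
Ratio (larger/smaller) = 988

Moon Q, by a factor of ≈ 988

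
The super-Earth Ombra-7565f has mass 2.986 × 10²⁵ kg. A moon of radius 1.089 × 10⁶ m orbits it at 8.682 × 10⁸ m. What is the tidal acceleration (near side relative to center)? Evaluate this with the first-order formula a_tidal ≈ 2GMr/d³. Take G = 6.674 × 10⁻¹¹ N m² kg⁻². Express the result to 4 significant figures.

The tidal stretch is the gradient of GM/d² times the body's extent r, hence the 1/d³ dependence.
a_tidal = 2GMr/d³
        = 2 × (6.674 × 10⁻¹¹) × (2.986 × 10²⁵) × (1.089 × 10⁶) / (8.682 × 10⁸)³
        = 6.632 × 10⁻⁶ m/s²

6.632 × 10⁻⁶ m/s²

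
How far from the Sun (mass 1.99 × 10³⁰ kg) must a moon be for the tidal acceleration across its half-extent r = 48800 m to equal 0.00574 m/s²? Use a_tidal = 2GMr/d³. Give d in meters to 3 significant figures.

1.31 × 10⁹ m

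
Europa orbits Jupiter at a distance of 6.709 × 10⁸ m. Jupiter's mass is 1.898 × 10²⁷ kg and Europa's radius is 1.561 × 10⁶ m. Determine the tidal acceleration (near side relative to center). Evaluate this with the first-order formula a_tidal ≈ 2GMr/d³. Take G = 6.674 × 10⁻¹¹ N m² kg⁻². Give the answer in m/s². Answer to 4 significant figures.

a_tidal = 2GMr/d³
        = 2 × (6.674 × 10⁻¹¹) × (1.898 × 10²⁷) × (1.561 × 10⁶) / (6.709 × 10⁸)³
        = 1.310 × 10⁻³ m/s²

1.310 × 10⁻³ m/s²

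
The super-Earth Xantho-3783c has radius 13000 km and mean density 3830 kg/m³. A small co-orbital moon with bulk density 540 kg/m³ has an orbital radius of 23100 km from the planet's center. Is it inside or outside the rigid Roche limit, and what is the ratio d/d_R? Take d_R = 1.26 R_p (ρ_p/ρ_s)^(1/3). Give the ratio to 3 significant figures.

d_R = 1.26 × (13000 km) × (3830/540)^(1/3) = 31470 km
d/d_R = (23100) / (31470) = 0.734
Since d/d_R < 1, the body is inside the Roche limit.

inside; d/d_R ≈ 0.734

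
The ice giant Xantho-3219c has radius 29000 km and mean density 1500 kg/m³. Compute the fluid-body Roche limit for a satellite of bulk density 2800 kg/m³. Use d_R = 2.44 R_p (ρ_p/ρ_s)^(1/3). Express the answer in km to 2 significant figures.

d_R = 2.44 × 29000 km × (1500/2800)^(1/3)
    = 57000 km

57000 km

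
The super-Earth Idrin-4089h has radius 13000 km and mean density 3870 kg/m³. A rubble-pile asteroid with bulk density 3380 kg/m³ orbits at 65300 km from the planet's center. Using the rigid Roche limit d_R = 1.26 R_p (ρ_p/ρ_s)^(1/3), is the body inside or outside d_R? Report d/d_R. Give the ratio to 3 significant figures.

d_R = 1.26 × (13000 km) × (3870/3380)^(1/3) = 17140 km
d/d_R = (65300) / (17140) = 3.81
Since d/d_R > 1, the body is outside the Roche limit.

outside; d/d_R ≈ 3.81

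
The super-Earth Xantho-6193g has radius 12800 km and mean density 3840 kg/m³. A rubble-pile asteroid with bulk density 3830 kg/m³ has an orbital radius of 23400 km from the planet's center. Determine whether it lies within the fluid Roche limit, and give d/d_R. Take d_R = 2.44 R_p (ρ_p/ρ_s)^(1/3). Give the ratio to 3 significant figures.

d_R = 2.44 × (12800 km) × (3840/3830)^(1/3) = 31260 km
d/d_R = (23400) / (31260) = 0.749
Since d/d_R < 1, the body is inside the Roche limit.

inside; d/d_R ≈ 0.749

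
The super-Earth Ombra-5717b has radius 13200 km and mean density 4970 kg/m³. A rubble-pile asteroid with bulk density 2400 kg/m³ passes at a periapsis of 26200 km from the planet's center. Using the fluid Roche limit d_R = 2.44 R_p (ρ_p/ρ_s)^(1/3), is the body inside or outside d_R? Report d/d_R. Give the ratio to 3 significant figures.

inside; d/d_R ≈ 0.638

d_R = 2.44 × (13200 km) × (4970/2400)^(1/3) = 41050 km
d/d_R = (26200) / (41050) = 0.638
Since d/d_R < 1, the body is inside the Roche limit.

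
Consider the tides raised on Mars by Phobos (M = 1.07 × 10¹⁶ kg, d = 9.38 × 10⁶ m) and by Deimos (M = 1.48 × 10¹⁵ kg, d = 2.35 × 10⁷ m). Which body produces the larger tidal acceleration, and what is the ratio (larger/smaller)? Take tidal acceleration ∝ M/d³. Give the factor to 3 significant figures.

Phobos, by a factor of ≈ 114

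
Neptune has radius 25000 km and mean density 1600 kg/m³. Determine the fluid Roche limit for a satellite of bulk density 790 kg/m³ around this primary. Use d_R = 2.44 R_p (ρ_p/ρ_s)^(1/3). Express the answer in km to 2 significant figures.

d_R = 2.44 × 25000 km × (1600/790)^(1/3)
    = 77000 km

77000 km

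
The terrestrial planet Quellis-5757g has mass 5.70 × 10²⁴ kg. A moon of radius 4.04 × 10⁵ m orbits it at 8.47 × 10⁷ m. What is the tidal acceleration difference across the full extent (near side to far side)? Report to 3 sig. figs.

Δa = 4GMr/d³
   = 4 × (6.674 × 10⁻¹¹) × (5.70 × 10²⁴) × (4.04 × 10⁵) / (8.47 × 10⁷)³
   = 1.01 × 10⁻³ m/s²

1.01 × 10⁻³ m/s²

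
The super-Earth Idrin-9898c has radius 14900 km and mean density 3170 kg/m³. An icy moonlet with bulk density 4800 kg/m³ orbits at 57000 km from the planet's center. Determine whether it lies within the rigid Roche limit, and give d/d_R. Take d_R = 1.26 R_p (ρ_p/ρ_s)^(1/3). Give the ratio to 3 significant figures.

d_R = 1.26 × (14900 km) × (3170/4800)^(1/3) = 16350 km
d/d_R = (57000) / (16350) = 3.49
Since d/d_R > 1, the body is outside the Roche limit.

outside; d/d_R ≈ 3.49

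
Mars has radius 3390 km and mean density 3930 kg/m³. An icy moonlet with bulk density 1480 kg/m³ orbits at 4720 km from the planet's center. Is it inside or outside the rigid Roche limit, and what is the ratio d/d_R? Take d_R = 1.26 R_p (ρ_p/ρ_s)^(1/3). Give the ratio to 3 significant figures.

d_R = 1.26 × (3390 km) × (3930/1480)^(1/3) = 5915 km
d/d_R = (4720) / (5915) = 0.798
Since d/d_R < 1, the body is inside the Roche limit.

inside; d/d_R ≈ 0.798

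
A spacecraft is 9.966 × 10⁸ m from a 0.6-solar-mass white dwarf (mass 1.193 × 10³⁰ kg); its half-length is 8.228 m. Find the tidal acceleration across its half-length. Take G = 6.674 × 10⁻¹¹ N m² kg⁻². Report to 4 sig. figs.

Differencing GM/(d−r)² and GM/d² to first order in r/d gives 2GMr/d³.
Δa = 2GMr/d³
   = 2 × (6.674 × 10⁻¹¹) × (1.193 × 10³⁰) × (8.228) / (9.966 × 10⁸)³
   = 1.324 × 10⁻⁶ m/s²

1.324 × 10⁻⁶ m/s²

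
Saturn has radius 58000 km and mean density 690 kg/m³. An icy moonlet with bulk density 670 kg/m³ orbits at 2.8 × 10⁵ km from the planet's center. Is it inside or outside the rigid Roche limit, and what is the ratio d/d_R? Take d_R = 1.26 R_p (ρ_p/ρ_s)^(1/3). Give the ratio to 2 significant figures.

outside; d/d_R ≈ 3.8

d_R = 1.26 × (58000 km) × (690/670)^(1/3) = 73800 km
d/d_R = (2.8 × 10⁵) / (73800) = 3.8
Since d/d_R > 1, the body is outside the Roche limit.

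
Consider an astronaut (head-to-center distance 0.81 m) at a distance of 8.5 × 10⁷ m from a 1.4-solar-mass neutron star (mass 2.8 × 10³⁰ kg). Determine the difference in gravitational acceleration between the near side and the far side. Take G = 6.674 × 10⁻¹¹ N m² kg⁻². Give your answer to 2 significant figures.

9.9 × 10⁻⁴ m/s²

Differencing GM/(d−r)² and GM/(d+r)² to first order in r/d gives 4GMr/d³.
Δa = 4GMr/d³
   = 4 × (6.674 × 10⁻¹¹) × (2.8 × 10³⁰) × (0.81) / (8.5 × 10⁷)³
   = 9.9 × 10⁻⁴ m/s²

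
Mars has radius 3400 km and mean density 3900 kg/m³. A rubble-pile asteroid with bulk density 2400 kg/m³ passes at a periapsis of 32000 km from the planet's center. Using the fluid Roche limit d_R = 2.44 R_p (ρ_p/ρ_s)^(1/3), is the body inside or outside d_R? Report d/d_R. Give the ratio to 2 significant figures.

outside; d/d_R ≈ 3.3

d_R = 2.44 × (3400 km) × (3900/2400)^(1/3) = 9753 km
d/d_R = (32000) / (9753) = 3.3
Since d/d_R > 1, the body is outside the Roche limit.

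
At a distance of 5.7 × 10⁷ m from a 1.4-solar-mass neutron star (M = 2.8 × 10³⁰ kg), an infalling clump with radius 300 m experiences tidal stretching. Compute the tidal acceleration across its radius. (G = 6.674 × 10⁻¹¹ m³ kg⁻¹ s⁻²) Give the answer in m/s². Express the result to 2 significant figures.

6.1 × 10⁻¹ m/s²

Δa = 2GMr/d³
   = 2 × (6.674 × 10⁻¹¹) × (2.8 × 10³⁰) × (300) / (5.7 × 10⁷)³
   = 6.1 × 10⁻¹ m/s²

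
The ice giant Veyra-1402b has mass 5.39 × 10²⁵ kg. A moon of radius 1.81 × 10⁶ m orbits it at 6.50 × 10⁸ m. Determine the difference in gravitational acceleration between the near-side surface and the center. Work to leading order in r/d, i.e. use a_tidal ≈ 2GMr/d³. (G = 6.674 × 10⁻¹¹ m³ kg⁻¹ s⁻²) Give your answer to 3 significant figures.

Differencing GM/(d−r)² and GM/d² to first order in r/d gives 2GMr/d³.
a_tidal = 2GMr/d³
        = 2 × (6.674 × 10⁻¹¹) × (5.39 × 10²⁵) × (1.81 × 10⁶) / (6.50 × 10⁸)³
        = 4.74 × 10⁻⁵ m/s²

4.74 × 10⁻⁵ m/s²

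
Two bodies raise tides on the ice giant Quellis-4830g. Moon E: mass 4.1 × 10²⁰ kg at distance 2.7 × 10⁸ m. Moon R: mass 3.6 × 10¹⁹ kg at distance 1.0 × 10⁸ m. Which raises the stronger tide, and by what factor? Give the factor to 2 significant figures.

Moon R, by a factor of ≈ 1.7

The tide-raising term goes as M/d³ (the gradient of a 1/d² field).
Moon E: (4.1 × 10²⁰) / (2.7 × 10⁸)³ = 2.083 × 10⁻⁵
Moon R: (3.6 × 10¹⁹) / (1.0 × 10⁸)³ = 3.600 × 10⁻⁵
Ratio (larger/smaller) = 1.7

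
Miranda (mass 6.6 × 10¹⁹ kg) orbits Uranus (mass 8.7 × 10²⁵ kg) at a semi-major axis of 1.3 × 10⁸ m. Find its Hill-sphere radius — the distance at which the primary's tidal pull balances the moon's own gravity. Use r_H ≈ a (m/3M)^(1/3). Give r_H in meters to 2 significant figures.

r_H ≈ a (m/3M)^(1/3)
    = (1.3 × 10⁸) × (6.6 × 10¹⁹ / (3 × 8.7 × 10²⁵))^(1/3)
    = 8.2 × 10⁵ m

8.2 × 10⁵ m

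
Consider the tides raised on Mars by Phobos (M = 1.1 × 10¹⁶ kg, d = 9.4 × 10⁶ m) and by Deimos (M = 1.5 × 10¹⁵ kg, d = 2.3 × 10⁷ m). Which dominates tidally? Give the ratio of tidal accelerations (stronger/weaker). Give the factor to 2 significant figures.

Tidal stretch scales as M/d³; compute that for each body.
Phobos: (1.1 × 10¹⁶) / (9.4 × 10⁶)³ = 1.324 × 10⁻⁵
Deimos: (1.5 × 10¹⁵) / (2.3 × 10⁷)³ = 1.233 × 10⁻⁷
Ratio (larger/smaller) = 110

Phobos, by a factor of ≈ 110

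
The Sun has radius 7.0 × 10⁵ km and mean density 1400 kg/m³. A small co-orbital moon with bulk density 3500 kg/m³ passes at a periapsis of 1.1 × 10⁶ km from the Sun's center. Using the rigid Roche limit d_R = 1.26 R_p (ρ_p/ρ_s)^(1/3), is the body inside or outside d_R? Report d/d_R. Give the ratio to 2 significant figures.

outside; d/d_R ≈ 1.7

d_R = 1.26 × (7.0 × 10⁵ km) × (1400/3500)^(1/3) = 6.499 × 10⁵ km
d/d_R = (1.1 × 10⁶) / (6.499 × 10⁵) = 1.7
Since d/d_R > 1, the body is outside the Roche limit.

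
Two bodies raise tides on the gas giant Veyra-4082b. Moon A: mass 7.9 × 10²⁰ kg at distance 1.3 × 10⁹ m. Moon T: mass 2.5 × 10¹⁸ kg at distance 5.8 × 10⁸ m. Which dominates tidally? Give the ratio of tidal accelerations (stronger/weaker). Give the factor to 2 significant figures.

Moon A, by a factor of ≈ 28

Tidal stretch scales as M/d³; compute that for each body.
Moon A: (7.9 × 10²⁰) / (1.3 × 10⁹)³ = 3.596 × 10⁻⁷
Moon T: (2.5 × 10¹⁸) / (5.8 × 10⁸)³ = 1.281 × 10⁻⁸
Ratio (larger/smaller) = 28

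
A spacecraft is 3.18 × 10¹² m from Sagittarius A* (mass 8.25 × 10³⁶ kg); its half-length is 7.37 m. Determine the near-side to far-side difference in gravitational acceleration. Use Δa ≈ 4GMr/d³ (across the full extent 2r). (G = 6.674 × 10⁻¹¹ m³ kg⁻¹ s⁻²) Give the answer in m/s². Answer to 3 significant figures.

5.05 × 10⁻¹⁰ m/s²

Δg = 4GMr/d³
   = 4 × (6.674 × 10⁻¹¹) × (8.25 × 10³⁶) × (7.37) / (3.18 × 10¹²)³
   = 5.05 × 10⁻¹⁰ m/s²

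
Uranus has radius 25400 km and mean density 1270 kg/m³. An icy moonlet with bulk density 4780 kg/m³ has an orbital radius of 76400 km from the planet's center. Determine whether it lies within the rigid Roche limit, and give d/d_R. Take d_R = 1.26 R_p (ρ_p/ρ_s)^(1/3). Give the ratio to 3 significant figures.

outside; d/d_R ≈ 3.71

d_R = 1.26 × (25400 km) × (1270/4780)^(1/3) = 20570 km
d/d_R = (76400) / (20570) = 3.71
Since d/d_R > 1, the body is outside the Roche limit.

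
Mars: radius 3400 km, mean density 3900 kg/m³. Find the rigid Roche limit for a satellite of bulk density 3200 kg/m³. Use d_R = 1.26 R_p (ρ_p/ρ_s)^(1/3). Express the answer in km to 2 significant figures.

4600 km

d_R = 1.26 × 3400 km × (3900/3200)^(1/3)
    = 4600 km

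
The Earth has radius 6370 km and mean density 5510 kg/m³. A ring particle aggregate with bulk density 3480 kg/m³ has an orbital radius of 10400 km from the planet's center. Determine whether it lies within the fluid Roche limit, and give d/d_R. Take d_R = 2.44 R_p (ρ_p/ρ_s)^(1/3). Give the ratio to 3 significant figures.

d_R = 2.44 × (6370 km) × (5510/3480)^(1/3) = 18120 km
d/d_R = (10400) / (18120) = 0.574
Since d/d_R < 1, the body is inside the Roche limit.

inside; d/d_R ≈ 0.574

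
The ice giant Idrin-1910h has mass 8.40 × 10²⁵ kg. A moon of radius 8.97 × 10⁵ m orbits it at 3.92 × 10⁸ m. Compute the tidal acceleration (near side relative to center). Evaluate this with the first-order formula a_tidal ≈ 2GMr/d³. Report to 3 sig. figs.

1.67 × 10⁻⁴ m/s²

a_tidal = 2GMr/d³
        = 2 × (6.674 × 10⁻¹¹) × (8.40 × 10²⁵) × (8.97 × 10⁵) / (3.92 × 10⁸)³
        = 1.67 × 10⁻⁴ m/s²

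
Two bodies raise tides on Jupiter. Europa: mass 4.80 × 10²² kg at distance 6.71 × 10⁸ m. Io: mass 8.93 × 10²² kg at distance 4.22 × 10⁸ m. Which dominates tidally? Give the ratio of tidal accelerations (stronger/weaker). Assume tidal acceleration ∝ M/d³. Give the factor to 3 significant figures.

Tidal stretch scales as M/d³; compute that for each body.
Europa: (4.80 × 10²²) / (6.71 × 10⁸)³ = 1.589 × 10⁻⁴
Io: (8.93 × 10²²) / (4.22 × 10⁸)³ = 1.188 × 10⁻³
Ratio (larger/smaller) = 7.48

Io, by a factor of ≈ 7.48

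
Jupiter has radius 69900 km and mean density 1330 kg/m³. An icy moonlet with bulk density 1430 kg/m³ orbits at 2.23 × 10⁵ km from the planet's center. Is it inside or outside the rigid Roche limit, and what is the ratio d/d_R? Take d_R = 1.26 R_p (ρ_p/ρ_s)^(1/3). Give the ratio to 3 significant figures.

d_R = 1.26 × (69900 km) × (1330/1430)^(1/3) = 85970 km
d/d_R = (2.23 × 10⁵) / (85970) = 2.59
Since d/d_R > 1, the body is outside the Roche limit.

outside; d/d_R ≈ 2.59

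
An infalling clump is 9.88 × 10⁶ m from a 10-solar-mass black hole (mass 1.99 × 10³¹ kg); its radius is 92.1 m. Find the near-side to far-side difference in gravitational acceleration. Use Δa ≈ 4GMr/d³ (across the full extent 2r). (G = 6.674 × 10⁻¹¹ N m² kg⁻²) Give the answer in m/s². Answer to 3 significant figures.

Δg = 4GMr/d³
   = 4 × (6.674 × 10⁻¹¹) × (1.99 × 10³¹) × (92.1) / (9.88 × 10⁶)³
   = 5.07 × 10² m/s²

5.07 × 10² m/s²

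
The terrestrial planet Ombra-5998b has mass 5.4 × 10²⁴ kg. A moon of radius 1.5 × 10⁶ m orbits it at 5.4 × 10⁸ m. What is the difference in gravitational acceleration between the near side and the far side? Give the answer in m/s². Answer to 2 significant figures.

a_tidal = 4GMr/d³
        = 4 × (6.674 × 10⁻¹¹) × (5.4 × 10²⁴) × (1.5 × 10⁶) / (5.4 × 10⁸)³
        = 1.4 × 10⁻⁵ m/s²

1.4 × 10⁻⁵ m/s²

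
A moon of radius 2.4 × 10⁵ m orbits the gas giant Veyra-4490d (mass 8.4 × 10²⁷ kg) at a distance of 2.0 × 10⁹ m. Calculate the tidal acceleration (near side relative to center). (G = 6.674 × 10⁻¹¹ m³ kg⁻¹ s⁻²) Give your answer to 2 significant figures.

a_tidal = 2GMr/d³
        = 2 × (6.674 × 10⁻¹¹) × (8.4 × 10²⁷) × (2.4 × 10⁵) / (2.0 × 10⁹)³
        = 3.4 × 10⁻⁵ m/s²

3.4 × 10⁻⁵ m/s²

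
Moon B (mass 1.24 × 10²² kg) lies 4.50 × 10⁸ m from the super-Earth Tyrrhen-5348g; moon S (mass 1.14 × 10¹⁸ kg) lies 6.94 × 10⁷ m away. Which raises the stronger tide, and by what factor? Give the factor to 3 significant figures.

Moon B, by a factor of ≈ 39.9

Tidal acceleration ∝ M/d³, so compare M/d³ for each.
Moon B: (1.24 × 10²²) / (4.50 × 10⁸)³ = 1.361 × 10⁻⁴
Moon S: (1.14 × 10¹⁸) / (6.94 × 10⁷)³ = 3.411 × 10⁻⁶
Ratio (larger/smaller) = 39.9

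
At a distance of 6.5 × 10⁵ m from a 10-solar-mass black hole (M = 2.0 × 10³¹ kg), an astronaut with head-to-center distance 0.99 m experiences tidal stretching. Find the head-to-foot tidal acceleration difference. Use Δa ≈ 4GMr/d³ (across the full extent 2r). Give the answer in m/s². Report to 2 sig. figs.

Δg = 4GMr/d³
   = 4 × (6.674 × 10⁻¹¹) × (2.0 × 10³¹) × (0.99) / (6.5 × 10⁵)³
   = 1.9 × 10⁴ m/s²

1.9 × 10⁴ m/s²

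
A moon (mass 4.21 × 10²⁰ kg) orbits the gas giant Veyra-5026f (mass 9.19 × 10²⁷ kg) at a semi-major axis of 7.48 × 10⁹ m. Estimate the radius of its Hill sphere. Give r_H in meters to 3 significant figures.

1.86 × 10⁷ m

r_H ≈ a (m/3M)^(1/3)
    = (7.48 × 10⁹) × (4.21 × 10²⁰ / (3 × 9.19 × 10²⁷))^(1/3)
    = 1.86 × 10⁷ m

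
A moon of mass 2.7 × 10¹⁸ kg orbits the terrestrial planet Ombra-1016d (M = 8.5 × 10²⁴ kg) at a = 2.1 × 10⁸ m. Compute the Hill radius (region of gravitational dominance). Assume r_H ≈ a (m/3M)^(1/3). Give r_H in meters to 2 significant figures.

r_H ≈ a (m/3M)^(1/3)
    = (2.1 × 10⁸) × (2.7 × 10¹⁸ / (3 × 8.5 × 10²⁴))^(1/3)
    = 9.9 × 10⁵ m

9.9 × 10⁵ m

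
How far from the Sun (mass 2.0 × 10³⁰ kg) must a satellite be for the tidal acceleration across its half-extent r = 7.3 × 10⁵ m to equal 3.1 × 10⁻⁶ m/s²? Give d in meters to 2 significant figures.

4.0 × 10¹⁰ m

2GMr/d³ = a_tidal  ⇒  d = (2GMr / a_tidal)^(1/3)
d = (2 × 6.674×10⁻¹¹ × (2.0 × 10³⁰) × (7.3 × 10⁵) / (3.1 × 10⁻⁶))^(1/3)
  = 4.0 × 10¹⁰ m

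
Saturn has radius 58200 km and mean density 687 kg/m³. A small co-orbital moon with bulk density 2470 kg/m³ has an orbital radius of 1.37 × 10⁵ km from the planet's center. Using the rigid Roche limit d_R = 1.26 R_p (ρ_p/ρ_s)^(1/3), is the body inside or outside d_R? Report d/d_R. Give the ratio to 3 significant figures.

d_R = 1.26 × (58200 km) × (687/2470)^(1/3) = 47870 km
d/d_R = (1.37 × 10⁵) / (47870) = 2.86
Since d/d_R > 1, the body is outside the Roche limit.

outside; d/d_R ≈ 2.86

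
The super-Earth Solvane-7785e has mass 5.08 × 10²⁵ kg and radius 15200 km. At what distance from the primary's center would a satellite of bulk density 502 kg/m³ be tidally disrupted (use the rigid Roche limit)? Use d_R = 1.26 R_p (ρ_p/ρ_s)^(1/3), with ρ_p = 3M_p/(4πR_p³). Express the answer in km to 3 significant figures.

36400 km

ρ_p = 3M_p/(4πR_p³) = 3 × (5.08 × 10²⁵) / (4π × (1.52 × 10⁷ m)³) = 3450 kg/m³
d_R = 1.26 × 15200 km × (3450/502)^(1/3)
    = 36400 km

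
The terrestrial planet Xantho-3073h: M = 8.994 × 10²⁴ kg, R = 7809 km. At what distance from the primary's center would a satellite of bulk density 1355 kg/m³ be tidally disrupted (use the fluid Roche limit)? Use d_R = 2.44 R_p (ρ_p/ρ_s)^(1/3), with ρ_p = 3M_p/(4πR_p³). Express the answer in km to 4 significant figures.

28450 km

ρ_p = 3M_p/(4πR_p³) = 3 × (8.994 × 10²⁴) / (4π × (7.809 × 10⁶ m)³) = 4509 kg/m³
d_R = 2.44 × 7809 km × (4509/1355)^(1/3)
    = 28450 km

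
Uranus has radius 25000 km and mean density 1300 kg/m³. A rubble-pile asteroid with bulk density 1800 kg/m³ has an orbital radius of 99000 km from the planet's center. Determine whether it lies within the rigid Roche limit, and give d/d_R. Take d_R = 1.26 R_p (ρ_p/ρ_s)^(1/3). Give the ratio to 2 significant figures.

outside; d/d_R ≈ 3.5

d_R = 1.26 × (25000 km) × (1300/1800)^(1/3) = 28260 km
d/d_R = (99000) / (28260) = 3.5
Since d/d_R > 1, the body is outside the Roche limit.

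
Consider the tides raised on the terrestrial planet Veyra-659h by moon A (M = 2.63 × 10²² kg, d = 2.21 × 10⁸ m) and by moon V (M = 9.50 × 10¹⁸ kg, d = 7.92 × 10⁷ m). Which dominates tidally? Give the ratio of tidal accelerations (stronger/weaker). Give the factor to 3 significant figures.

Moon A, by a factor of ≈ 127

Compare M/d³ for the two perturbers:
Moon A: (2.63 × 10²²) / (2.21 × 10⁸)³ = 2.437 × 10⁻³
Moon V: (9.50 × 10¹⁸) / (7.92 × 10⁷)³ = 1.912 × 10⁻⁵
Ratio (larger/smaller) = 127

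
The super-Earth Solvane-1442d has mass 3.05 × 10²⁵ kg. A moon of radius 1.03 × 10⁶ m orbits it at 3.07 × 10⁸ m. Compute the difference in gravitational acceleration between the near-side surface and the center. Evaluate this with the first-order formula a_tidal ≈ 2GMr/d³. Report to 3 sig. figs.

1.45 × 10⁻⁴ m/s²

The tidal stretch is the gradient of GM/d² times the body's extent r, hence the 1/d³ dependence.
Δa = 2GMr/d³
   = 2 × (6.674 × 10⁻¹¹) × (3.05 × 10²⁵) × (1.03 × 10⁶) / (3.07 × 10⁸)³
   = 1.45 × 10⁻⁴ m/s²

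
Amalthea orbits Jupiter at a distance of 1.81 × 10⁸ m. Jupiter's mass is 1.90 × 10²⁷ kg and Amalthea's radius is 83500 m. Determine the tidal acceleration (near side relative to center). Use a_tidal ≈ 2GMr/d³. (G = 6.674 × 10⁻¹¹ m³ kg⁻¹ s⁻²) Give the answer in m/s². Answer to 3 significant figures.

3.57 × 10⁻³ m/s²

Δa = 2GMr/d³
   = 2 × (6.674 × 10⁻¹¹) × (1.90 × 10²⁷) × (83500) / (1.81 × 10⁸)³
   = 3.57 × 10⁻³ m/s²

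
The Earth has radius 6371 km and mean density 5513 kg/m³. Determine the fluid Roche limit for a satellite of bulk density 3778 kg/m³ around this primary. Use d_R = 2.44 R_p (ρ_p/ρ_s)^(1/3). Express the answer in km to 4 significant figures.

17630 km

d_R = 2.44 × 6371 km × (5513/3778)^(1/3)
    = 17630 km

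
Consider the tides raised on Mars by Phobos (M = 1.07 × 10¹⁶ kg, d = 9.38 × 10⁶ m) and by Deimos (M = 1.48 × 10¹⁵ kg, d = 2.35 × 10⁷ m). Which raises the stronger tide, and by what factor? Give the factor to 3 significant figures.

Tidal stretch scales as M/d³; compute that for each body.
Phobos: (1.07 × 10¹⁶) / (9.38 × 10⁶)³ = 1.297 × 10⁻⁵
Deimos: (1.48 × 10¹⁵) / (2.35 × 10⁷)³ = 1.140 × 10⁻⁷
Ratio (larger/smaller) = 114

Phobos, by a factor of ≈ 114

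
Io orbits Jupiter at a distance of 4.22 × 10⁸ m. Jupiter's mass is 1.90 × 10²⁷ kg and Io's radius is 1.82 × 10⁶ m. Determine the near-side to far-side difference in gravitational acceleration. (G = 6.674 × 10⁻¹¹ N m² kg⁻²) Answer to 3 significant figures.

Δa = 4GMr/d³
   = 4 × (6.674 × 10⁻¹¹) × (1.90 × 10²⁷) × (1.82 × 10⁶) / (4.22 × 10⁸)³
   = 1.23 × 10⁻² m/s²

1.23 × 10⁻² m/s²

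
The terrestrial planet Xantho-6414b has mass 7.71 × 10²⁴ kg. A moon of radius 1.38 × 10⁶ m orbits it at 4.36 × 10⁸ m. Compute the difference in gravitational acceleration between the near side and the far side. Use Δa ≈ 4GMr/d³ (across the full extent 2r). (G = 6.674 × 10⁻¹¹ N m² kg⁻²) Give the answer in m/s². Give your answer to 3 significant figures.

3.43 × 10⁻⁵ m/s²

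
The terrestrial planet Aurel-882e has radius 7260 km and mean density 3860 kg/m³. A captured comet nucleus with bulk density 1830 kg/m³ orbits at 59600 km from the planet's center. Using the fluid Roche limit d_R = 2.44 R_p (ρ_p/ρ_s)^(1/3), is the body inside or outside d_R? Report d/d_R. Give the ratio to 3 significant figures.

d_R = 2.44 × (7260 km) × (3860/1830)^(1/3) = 22720 km
d/d_R = (59600) / (22720) = 2.62
Since d/d_R > 1, the body is outside the Roche limit.

outside; d/d_R ≈ 2.62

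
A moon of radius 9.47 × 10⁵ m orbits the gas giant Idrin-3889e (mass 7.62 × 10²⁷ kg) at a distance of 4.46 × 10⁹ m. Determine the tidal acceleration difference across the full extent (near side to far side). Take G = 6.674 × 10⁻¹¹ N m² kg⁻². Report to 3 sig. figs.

2.17 × 10⁻⁵ m/s²

Δg = 4GMr/d³
   = 4 × (6.674 × 10⁻¹¹) × (7.62 × 10²⁷) × (9.47 × 10⁵) / (4.46 × 10⁹)³
   = 2.17 × 10⁻⁵ m/s²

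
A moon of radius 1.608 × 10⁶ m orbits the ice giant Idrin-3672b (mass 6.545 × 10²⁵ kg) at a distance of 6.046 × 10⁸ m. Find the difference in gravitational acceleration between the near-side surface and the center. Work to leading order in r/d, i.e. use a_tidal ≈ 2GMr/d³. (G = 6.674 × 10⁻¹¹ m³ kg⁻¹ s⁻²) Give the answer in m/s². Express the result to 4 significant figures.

Δa = 2GMr/d³
   = 2 × (6.674 × 10⁻¹¹) × (6.545 × 10²⁵) × (1.608 × 10⁶) / (6.046 × 10⁸)³
   = 6.356 × 10⁻⁵ m/s²

6.356 × 10⁻⁵ m/s²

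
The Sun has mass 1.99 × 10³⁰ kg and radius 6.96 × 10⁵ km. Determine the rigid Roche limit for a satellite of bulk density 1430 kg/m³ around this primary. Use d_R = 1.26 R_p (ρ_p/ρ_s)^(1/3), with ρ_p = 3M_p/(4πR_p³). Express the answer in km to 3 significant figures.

8.73 × 10⁵ km

ρ_p = 3M_p/(4πR_p³) = 3 × (1.99 × 10³⁰) / (4π × (6.96 × 10⁸ m)³) = 1410 kg/m³
d_R = 1.26 × 6.96 × 10⁵ km × (1410/1430)^(1/3)
    = 8.73 × 10⁵ km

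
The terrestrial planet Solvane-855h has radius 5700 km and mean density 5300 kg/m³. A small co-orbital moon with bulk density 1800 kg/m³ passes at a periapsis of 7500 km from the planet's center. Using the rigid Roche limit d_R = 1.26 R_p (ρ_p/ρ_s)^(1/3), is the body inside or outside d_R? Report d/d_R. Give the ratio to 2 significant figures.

inside; d/d_R ≈ 0.73

d_R = 1.26 × (5700 km) × (5300/1800)^(1/3) = 10290 km
d/d_R = (7500) / (10290) = 0.73
Since d/d_R < 1, the body is inside the Roche limit.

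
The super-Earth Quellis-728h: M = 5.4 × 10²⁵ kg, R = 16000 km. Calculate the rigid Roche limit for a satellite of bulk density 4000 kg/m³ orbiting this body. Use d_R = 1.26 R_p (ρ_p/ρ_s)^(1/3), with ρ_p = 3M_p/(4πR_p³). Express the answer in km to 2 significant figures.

ρ_p = 3M_p/(4πR_p³) = 3 × (5.4 × 10²⁵) / (4π × (1.6 × 10⁷ m)³) = 3100 kg/m³
d_R = 1.26 × 16000 km × (3100/4000)^(1/3)
    = 19000 km

19000 km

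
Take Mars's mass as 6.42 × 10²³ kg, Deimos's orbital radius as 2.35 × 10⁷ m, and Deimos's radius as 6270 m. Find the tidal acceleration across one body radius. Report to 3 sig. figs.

4.14 × 10⁻⁵ m/s²

Δa = 2GMr/d³
   = 2 × (6.674 × 10⁻¹¹) × (6.42 × 10²³) × (6270) / (2.35 × 10⁷)³
   = 4.14 × 10⁻⁵ m/s²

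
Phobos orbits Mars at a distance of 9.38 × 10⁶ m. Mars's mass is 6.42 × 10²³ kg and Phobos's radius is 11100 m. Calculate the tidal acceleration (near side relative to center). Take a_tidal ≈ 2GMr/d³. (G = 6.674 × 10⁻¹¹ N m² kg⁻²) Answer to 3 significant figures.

Since r ≪ d, expand the inverse-square field across one radius to get the leading 2GMr/d³ term.
Δa = 2GMr/d³
   = 2 × (6.674 × 10⁻¹¹) × (6.42 × 10²³) × (11100) / (9.38 × 10⁶)³
   = 1.15 × 10⁻³ m/s²

1.15 × 10⁻³ m/s²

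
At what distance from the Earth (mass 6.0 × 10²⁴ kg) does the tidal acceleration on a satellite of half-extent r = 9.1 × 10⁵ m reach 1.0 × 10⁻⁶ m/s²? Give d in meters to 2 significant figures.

9.0 × 10⁸ m

2GMr/d³ = a_tidal  ⇒  d = (2GMr / a_tidal)^(1/3)
d = (2 × 6.674×10⁻¹¹ × (6.0 × 10²⁴) × (9.1 × 10⁵) / (1.0 × 10⁻⁶))^(1/3)
  = 9.0 × 10⁸ m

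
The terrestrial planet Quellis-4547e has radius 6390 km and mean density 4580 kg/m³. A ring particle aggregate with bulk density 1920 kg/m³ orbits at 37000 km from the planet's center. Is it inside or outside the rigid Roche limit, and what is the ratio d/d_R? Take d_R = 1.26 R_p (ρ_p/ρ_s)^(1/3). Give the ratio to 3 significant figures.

d_R = 1.26 × (6390 km) × (4580/1920)^(1/3) = 10760 km
d/d_R = (37000) / (10760) = 3.44
Since d/d_R > 1, the body is outside the Roche limit.

outside; d/d_R ≈ 3.44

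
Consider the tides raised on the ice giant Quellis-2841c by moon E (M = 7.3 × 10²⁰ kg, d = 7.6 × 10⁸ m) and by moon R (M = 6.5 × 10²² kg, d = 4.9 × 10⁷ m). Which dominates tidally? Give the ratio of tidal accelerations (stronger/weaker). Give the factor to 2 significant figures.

Moon R, by a factor of ≈ 3.3 × 10⁵

Tidal acceleration ∝ M/d³, so compare M/d³ for each.
Moon E: (7.3 × 10²⁰) / (7.6 × 10⁸)³ = 1.663 × 10⁻⁶
Moon R: (6.5 × 10²²) / (4.9 × 10⁷)³ = 5.525 × 10⁻¹
Ratio (larger/smaller) = 3.3 × 10⁵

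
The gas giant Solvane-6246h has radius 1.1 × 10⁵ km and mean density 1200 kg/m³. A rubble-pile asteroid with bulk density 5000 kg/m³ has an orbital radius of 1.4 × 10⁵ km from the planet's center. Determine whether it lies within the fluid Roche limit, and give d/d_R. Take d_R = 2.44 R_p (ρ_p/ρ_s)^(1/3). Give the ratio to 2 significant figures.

d_R = 2.44 × (1.1 × 10⁵ km) × (1200/5000)^(1/3) = 1.668 × 10⁵ km
d/d_R = (1.4 × 10⁵) / (1.668 × 10⁵) = 0.84
Since d/d_R < 1, the body is inside the Roche limit.

inside; d/d_R ≈ 0.84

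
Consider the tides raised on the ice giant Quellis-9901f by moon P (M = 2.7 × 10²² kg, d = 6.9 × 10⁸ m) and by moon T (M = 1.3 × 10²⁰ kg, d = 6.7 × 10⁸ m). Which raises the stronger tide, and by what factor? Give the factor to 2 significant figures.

Moon P, by a factor of ≈ 190

Compare M/d³ for the two perturbers:
Moon P: (2.7 × 10²²) / (6.9 × 10⁸)³ = 8.219 × 10⁻⁵
Moon T: (1.3 × 10²⁰) / (6.7 × 10⁸)³ = 4.322 × 10⁻⁷
Ratio (larger/smaller) = 190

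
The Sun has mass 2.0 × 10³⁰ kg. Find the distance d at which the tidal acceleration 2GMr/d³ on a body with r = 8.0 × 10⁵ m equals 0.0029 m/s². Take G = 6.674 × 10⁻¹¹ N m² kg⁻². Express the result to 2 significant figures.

4.2 × 10⁹ m

2GMr/d³ = a_tidal  ⇒  d = (2GMr / a_tidal)^(1/3)
d = (2 × 6.674×10⁻¹¹ × (2.0 × 10³⁰) × (8.0 × 10⁵) / (0.0029))^(1/3)
  = 4.2 × 10⁹ m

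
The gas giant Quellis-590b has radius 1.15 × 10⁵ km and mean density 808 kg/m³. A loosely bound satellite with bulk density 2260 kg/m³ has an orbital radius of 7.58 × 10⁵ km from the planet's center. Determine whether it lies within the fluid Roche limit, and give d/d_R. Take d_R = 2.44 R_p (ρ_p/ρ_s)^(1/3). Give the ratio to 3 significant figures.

outside; d/d_R ≈ 3.81

d_R = 2.44 × (1.15 × 10⁵ km) × (808/2260)^(1/3) = 1.992 × 10⁵ km
d/d_R = (7.58 × 10⁵) / (1.992 × 10⁵) = 3.81
Since d/d_R > 1, the body is outside the Roche limit.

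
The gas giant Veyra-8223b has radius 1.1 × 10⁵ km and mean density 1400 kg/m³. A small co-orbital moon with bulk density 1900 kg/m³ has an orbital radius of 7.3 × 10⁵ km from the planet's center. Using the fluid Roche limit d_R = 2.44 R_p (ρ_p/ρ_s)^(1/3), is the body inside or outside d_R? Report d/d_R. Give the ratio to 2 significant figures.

d_R = 2.44 × (1.1 × 10⁵ km) × (1400/1900)^(1/3) = 2.424 × 10⁵ km
d/d_R = (7.3 × 10⁵) / (2.424 × 10⁵) = 3.0
Since d/d_R > 1, the body is outside the Roche limit.

outside; d/d_R ≈ 3.0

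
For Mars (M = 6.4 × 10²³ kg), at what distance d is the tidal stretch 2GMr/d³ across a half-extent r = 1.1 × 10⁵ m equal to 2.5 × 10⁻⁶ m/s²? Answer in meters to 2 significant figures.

2GMr/d³ = a_tidal  ⇒  d = (2GMr / a_tidal)^(1/3)
d = (2 × 6.674×10⁻¹¹ × (6.4 × 10²³) × (1.1 × 10⁵) / (2.5 × 10⁻⁶))^(1/3)
  = 1.6 × 10⁸ m

1.6 × 10⁸ m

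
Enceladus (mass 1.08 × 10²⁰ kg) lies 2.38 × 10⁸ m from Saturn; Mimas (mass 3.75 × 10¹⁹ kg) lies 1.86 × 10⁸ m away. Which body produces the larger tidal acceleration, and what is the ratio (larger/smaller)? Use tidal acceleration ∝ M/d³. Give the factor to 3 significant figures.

Enceladus, by a factor of ≈ 1.37

The tide-raising term goes as M/d³ (the gradient of a 1/d² field).
Enceladus: (1.08 × 10²⁰) / (2.38 × 10⁸)³ = 8.011 × 10⁻⁶
Mimas: (3.75 × 10¹⁹) / (1.86 × 10⁸)³ = 5.828 × 10⁻⁶
Ratio (larger/smaller) = 1.37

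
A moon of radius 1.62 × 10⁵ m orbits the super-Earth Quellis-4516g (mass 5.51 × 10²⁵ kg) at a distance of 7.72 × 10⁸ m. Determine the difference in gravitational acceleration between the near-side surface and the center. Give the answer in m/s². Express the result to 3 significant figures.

2.59 × 10⁻⁶ m/s²

Since r ≪ d, expand the inverse-square field across one radius to get the leading 2GMr/d³ term.
Δg = 2GMr/d³
   = 2 × (6.674 × 10⁻¹¹) × (5.51 × 10²⁵) × (1.62 × 10⁵) / (7.72 × 10⁸)³
   = 2.59 × 10⁻⁶ m/s²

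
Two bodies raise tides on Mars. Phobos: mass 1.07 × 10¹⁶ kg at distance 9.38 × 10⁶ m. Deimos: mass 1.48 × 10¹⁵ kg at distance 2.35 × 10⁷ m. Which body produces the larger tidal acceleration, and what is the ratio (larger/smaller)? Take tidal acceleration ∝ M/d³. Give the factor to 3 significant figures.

Phobos, by a factor of ≈ 114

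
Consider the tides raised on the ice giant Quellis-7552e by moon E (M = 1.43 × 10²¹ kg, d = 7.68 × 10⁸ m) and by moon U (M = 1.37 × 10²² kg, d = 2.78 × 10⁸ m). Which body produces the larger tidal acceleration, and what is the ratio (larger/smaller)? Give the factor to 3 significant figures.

Moon U, by a factor of ≈ 202

Tidal stretch scales as M/d³; compute that for each body.
Moon E: (1.43 × 10²¹) / (7.68 × 10⁸)³ = 3.157 × 10⁻⁶
Moon U: (1.37 × 10²²) / (2.78 × 10⁸)³ = 6.377 × 10⁻⁴
Ratio (larger/smaller) = 202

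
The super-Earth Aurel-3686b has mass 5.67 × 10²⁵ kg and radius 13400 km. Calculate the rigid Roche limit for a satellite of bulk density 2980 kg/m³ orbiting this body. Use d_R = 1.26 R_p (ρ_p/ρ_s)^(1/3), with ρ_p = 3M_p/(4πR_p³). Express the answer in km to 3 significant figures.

20900 km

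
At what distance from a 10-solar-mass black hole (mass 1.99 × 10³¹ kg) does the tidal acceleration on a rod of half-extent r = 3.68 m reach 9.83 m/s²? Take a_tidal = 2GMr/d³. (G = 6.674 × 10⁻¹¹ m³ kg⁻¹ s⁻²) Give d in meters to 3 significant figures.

2GMr/d³ = a_tidal  ⇒  d = (2GMr / a_tidal)^(1/3)
d = (2 × 6.674×10⁻¹¹ × (1.99 × 10³¹) × (3.68) / (9.83))^(1/3)
  = 9.98 × 10⁶ m

9.98 × 10⁶ m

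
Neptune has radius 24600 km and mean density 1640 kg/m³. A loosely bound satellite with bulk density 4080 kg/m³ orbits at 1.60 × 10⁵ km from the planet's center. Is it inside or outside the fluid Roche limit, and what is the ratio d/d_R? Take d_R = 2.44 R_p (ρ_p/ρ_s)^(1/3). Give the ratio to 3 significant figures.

d_R = 2.44 × (24600 km) × (1640/4080)^(1/3) = 44300 km
d/d_R = (1.60 × 10⁵) / (44300) = 3.61
Since d/d_R > 1, the body is outside the Roche limit.

outside; d/d_R ≈ 3.61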